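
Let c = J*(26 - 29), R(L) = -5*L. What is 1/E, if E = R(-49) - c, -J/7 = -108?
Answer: 1/2513 ≈ 0.00039793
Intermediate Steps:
J = 756 (J = -7*(-108) = 756)
c = -2268 (c = 756*(26 - 29) = 756*(-3) = -2268)
E = 2513 (E = -5*(-49) - 1*(-2268) = 245 + 2268 = 2513)
1/E = 1/2513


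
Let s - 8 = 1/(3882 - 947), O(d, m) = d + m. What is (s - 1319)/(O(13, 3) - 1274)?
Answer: 1923892/1846115 ≈ 1.0421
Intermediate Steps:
s = 23481/2935 (s = 8 + 1/(3882 - 947) = 8 + 1/2935 = 23481/2935 ≈ 8.0003)
(s - 1319)/(O(13, 3) - 1274) = (23481/2935 - 1319)/((13 + 3) - 1274) = -3847784/(2935*(16 - 1274)) = -3847784/2935/(-1258) = -3847784/2935*(-1/1258) = 1923892/1846115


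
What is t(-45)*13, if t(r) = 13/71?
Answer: 169/71 ≈ 2.3803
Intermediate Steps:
t(r) = 13/71 (t(r) = 13*(1/71) = 13/71)
t(-45)*13 = (13/71)*13 = 169/71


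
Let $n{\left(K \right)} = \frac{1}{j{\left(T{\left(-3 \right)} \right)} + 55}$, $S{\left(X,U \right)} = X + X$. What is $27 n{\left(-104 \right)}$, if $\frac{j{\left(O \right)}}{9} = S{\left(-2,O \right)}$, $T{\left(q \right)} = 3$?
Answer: $\frac{27}{19} \approx 1.4211$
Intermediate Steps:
$S{\left(X,U \right)} = 2 X$
$j{\left(O \right)} = -36$ ($j{\left(O \right)} = 9 \cdot 2 \left(-2\right) = 9 \left(-4\right) = -36$)
$n{\left(K \right)} = \frac{1}{19}$ ($n{\left(K \right)} = \frac{1}{-36 + 55} = \frac{1}{19}$)
$27 n{\left(-104 \right)} = 27 \cdot \frac{1}{19} = \frac{27}{19}$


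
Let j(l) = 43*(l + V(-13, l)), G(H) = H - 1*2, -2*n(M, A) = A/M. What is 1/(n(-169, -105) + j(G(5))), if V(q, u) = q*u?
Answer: -338/523329 ≈ -0.00064586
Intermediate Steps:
n(M, A) = -A/(2*M)
G(H) = -2 + H (G(H) = H - 2 = -2 + H)
j(l) = -516*l (j(l) = 43*(l - 13*l) = 43*(-12*l) = -516*l)
1/(n(-169, -105) + j(G(5))) = 1/(-½*(-105)/(-169) - 516*(-2 + 5)) = 1/(-½*(-105)*(-1/169) - 516*3) = 1/(-105/338 - 1548) = 1/(-523329/338) = -338/523329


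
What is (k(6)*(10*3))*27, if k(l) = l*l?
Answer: 29160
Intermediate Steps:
k(l) = l²
(k(6)*(10*3))*27 = (6²*(10*3))*27 = (36*30)*27 = 1080*27 = 29160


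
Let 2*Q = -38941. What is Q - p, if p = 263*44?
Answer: -62085/2 ≈ -31043.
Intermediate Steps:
Q = -38941/2 (Q = (1/2)*(-38941) = -38941/2 ≈ -19471.)
p = 11572
Q - p = -38941/2 - 1*11572 = -38941/2 - 11572 = -62085/2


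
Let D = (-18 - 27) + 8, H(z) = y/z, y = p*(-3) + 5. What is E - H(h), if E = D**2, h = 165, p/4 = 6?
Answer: 225952/165 ≈ 1369.4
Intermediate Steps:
p = 24 (p = 4*6 = 24)
y = -67 (y = 24*(-3) + 5 = -72 + 5 = -67)
H(z) = -67/z
D = -37 (D = -45 + 8 = -37)
E = 1369 (E = (-37)**2 = 1369)
E - H(h) = 1369 - (-67)/165 = 1369 - 1*(-67/165) = 1369 + 67/165 = 225952/165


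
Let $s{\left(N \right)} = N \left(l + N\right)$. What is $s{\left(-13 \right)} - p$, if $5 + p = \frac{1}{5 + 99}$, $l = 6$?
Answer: $\frac{9983}{104} \approx 95.99$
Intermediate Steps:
$s{\left(N \right)} = N \left(6 + N\right)$
$p = - \frac{519}{104}$ ($p = -5 + \frac{1}{5 + 99} = -5 + \frac{1}{104} = - \frac{519}{104} \approx -4.9904$)
$s{\left(-13 \right)} - p = - 13 \left(6 - 13\right) - - \frac{519}{104} = \left(-13\right) \left(-7\right) + \frac{519}{104} = 91 + \frac{519}{104} = \frac{9983}{104}$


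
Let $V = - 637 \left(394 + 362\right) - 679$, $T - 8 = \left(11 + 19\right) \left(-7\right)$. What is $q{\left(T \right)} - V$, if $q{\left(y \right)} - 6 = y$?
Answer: $482055$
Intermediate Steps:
$T = -202$ ($T = 8 + \left(11 + 19\right) \left(-7\right) = 8 + 30 \left(-7\right) = 8 - 210 = -202$)
$q{\left(y \right)} = 6 + y$
$V = -482251$ ($V = \left(-637\right) 756 - 679 = -481572 - 679 = -482251$)
$q{\left(T \right)} - V = \left(6 - 202\right) - -482251 = -196 + 482251 = 482055$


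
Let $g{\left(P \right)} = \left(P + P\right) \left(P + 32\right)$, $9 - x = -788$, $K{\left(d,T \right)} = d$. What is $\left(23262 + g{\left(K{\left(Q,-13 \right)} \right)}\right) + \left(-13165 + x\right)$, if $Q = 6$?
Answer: $11350$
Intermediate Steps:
$x = 797$ ($x = 9 - -788 = 9 + 788 = 797$)
$g{\left(P \right)} = 2 P \left(32 + P\right)$
$\left(23262 + g{\left(K{\left(Q,-13 \right)} \right)}\right) + \left(-13165 + x\right) = \left(23262 + 2 \cdot 6 \left(32 + 6\right)\right) + \left(-13165 + 797\right) = \left(23262 + 2 \cdot 6 \cdot 38\right) - 12368 = \left(23262 + 456\right) - 12368 = 23718 - 12368 = 11350$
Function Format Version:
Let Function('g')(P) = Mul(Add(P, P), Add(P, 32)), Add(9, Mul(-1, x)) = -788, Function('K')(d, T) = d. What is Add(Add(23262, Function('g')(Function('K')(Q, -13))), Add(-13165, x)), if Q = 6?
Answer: 11350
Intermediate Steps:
x = 797 (x = Add(9, Mul(-1, -788)) = Add(9, 788) = 797)
Function('g')(P) = Mul(2, P, Add(32, P)) (Function('g')(P) = Mul(Mul(2, P), Add(32, P)) = Mul(2, P, Add(32, P)))
Add(Add(23262, Function('g')(Function('K')(Q, -13))), Add(-13165, x)) = Add(Add(23262, Mul(2, 6, Add(32, 6))), Add(-13165, 797)) = Add(Add(23262, Mul(2, 6, 38)), -12368) = Add(Add(23262, 456), -12368) = Add(23718, -12368) = 11350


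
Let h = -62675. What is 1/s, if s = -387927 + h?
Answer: -1/450602 ≈ -2.2193e-6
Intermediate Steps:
s = -450602 (s = -387927 - 62675 = -450602)
1/s = 1/(-450602) = -1/450602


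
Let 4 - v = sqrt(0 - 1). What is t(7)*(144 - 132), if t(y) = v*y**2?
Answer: 2352 - 588*I ≈ 2352.0 - 588.0*I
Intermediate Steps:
v = 4 - I (v = 4 - sqrt(0 - 1) = 4 - sqrt(-1) = 4 - I ≈ 4.0 - 1.0*I)
t(y) = y**2*(4 - I) (t(y) = (4 - I)*y**2 = y**2*(4 - I))
t(7)*(144 - 132) = (7**2*(4 - I))*(144 - 132) = (49*(4 - I))*12 = (196 - 49*I)*12 = 2352 - 588*I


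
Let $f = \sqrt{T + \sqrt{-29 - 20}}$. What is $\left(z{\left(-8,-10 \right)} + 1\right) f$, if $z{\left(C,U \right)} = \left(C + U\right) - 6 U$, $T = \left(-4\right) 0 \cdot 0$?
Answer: $\frac{43 \sqrt{14} \left(1 + i\right)}{2} \approx 80.446 + 80.446 i$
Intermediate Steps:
$T = 0$ ($T = 0 \cdot 0 = 0$)
$z{\left(C,U \right)} = C - 5 U$
$f = \sqrt{7} \sqrt{i}$ ($f = \sqrt{0 + \sqrt{-29 - 20}} = \sqrt{0 + \sqrt{-49}} = \sqrt{0 + 7 i} = \sqrt{7 i} = \sqrt{7} \sqrt{i} \approx 1.8708 + 1.8708 i$)
$\left(z{\left(-8,-10 \right)} + 1\right) f = \left(\left(-8 - -50\right) + 1\right) \sqrt{7} \sqrt{i} = \left(\left(-8 + 50\right) + 1\right) \sqrt{7} \sqrt{i} = \left(42 + 1\right) \sqrt{7} \sqrt{i} = 43 \sqrt{7} \sqrt{i}$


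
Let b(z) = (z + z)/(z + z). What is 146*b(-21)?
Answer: 146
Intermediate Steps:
b(z) = 1 (b(z) = (2*z)/((2*z)) = (2*z)*(1/(2*z)) = 1)
146*b(-21) = 146*1 = 146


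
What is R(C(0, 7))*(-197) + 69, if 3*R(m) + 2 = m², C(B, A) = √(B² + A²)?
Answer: -9052/3 ≈ -3017.3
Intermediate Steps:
C(B, A) = √(A² + B²)
R(m) = -⅔ + m²/3
R(C(0, 7))*(-197) + 69 = (-⅔ + (√(7² + 0²))²/3)*(-197) + 69 = (-⅔ + (√(49 + 0))²/3)*(-197) + 69 = (-⅔ + (√49)²/3)*(-197) + 69 = (-⅔ + (⅓)*7²)*(-197) + 69 = (-⅔ + (⅓)*49)*(-197) + 69 = (-⅔ + 49/3)*(-197) + 69 = (47/3)*(-197) + 69 = -9259/3 + 69 = -9052/3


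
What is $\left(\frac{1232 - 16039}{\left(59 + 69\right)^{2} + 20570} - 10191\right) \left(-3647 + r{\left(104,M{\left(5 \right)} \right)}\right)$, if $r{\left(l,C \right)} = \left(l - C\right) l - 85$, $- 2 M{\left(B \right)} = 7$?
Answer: $- \frac{1402506890204}{18477} \approx -7.5906 \cdot 10^{7}$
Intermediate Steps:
$M{\left(B \right)} = - \frac{7}{2}$ ($M{\left(B \right)} = \left(- \frac{1}{2}\right) 7 = - \frac{7}{2}$)
$r{\left(l,C \right)} = -85 + l \left(l - C\right)$ ($r{\left(l,C \right)} = l \left(l - C\right) - 85 = -85 + l \left(l - C\right)$)
$\left(\frac{1232 - 16039}{\left(59 + 69\right)^{2} + 20570} - 10191\right) \left(-3647 + r{\left(104,M{\left(5 \right)} \right)}\right) = \left(\frac{1232 - 16039}{\left(59 + 69\right)^{2} + 20570} - 10191\right) \left(-3647 - \left(85 - 10816 - 364\right)\right) = \left(- \frac{14807}{128^{2} + 20570} - 10191\right) \left(-3647 + \left(-85 + 10816 + 364\right)\right) = \left(- \frac{14807}{16384 + 20570} - 10191\right) \left(-3647 + 11095\right) = \left(- \frac{14807}{36954} - 10191\right) 7448 = \left(- \frac{376613021}{36954}\right) 7448 = - \frac{1402506890204}{18477}$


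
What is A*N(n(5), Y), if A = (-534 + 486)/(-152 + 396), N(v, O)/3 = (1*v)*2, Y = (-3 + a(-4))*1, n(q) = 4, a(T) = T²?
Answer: -288/61 ≈ -4.7213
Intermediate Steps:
Y = 13 (Y = (-3 + (-4)²)*1 = (-3 + 16)*1 = 13*1 = 13)
N(v, O) = 6*v (N(v, O) = 3*((1*v)*2) = 3*(v*2) = 3*(2*v) = 6*v)
A = -12/61 (A = -48/244 = -48*1/244 = -12/61 ≈ -0.19672)
A*N(n(5), Y) = -72*4/61 = -12/61*24 = -288/61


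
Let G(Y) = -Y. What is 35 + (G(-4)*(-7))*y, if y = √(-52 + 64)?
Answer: 35 - 56*√3 ≈ -61.995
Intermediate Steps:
y = 2*√3 (y = √12 = 2*√3 ≈ 3.4641)
35 + (G(-4)*(-7))*y = 35 + (-1*(-4)*(-7))*(2*√3) = 35 + (4*(-7))*(2*√3) = 35 - 56*√3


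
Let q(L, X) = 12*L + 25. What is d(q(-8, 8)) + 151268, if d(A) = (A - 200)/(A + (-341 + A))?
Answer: 73062715/483 ≈ 1.5127e+5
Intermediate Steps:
q(L, X) = 25 + 12*L
d(A) = (-200 + A)/(-341 + 2*A)
d(q(-8, 8)) + 151268 = (-200 + (25 + 12*(-8)))/(-341 + 2*(25 + 12*(-8))) + 151268 = (-200 + (25 - 96))/(-341 + 2*(25 - 96)) + 151268 = (-200 - 71)/(-341 + 2*(-71)) + 151268 = -271/(-341 - 142) + 151268 = -271/(-483) + 151268 = -1/483*(-271) + 151268 = 271/483 + 151268 = 73062715/483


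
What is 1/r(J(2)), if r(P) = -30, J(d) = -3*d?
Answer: -1/30 ≈ -0.033333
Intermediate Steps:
1/r(J(2)) = 1/(-30) = -1/30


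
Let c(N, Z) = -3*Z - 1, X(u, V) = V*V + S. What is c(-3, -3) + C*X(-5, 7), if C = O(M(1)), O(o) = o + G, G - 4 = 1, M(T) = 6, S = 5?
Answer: 602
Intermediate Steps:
X(u, V) = 5 + V² (X(u, V) = V*V + 5 = V² + 5 = 5 + V²)
G = 5 (G = 4 + 1 = 5)
c(N, Z) = -1 - 3*Z
O(o) = 5 + o (O(o) = o + 5 = 5 + o)
C = 11 (C = 5 + 6 = 11)
c(-3, -3) + C*X(-5, 7) = (-1 - 3*(-3)) + 11*(5 + 7²) = (-1 + 9) + 11*(5 + 49) = 8 + 11*54 = 8 + 594 = 602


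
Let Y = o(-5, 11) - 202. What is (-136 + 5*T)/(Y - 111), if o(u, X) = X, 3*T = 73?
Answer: 43/906 ≈ 0.047461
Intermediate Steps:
T = 73/3 (T = (⅓)*73 = 73/3 ≈ 24.333)
Y = -191 (Y = 11 - 202 = -191)
(-136 + 5*T)/(Y - 111) = (-136 + 5*(73/3))/(-191 - 111) = (-136 + 365/3)/(-302) = -43/3*(-1/302) = 43/906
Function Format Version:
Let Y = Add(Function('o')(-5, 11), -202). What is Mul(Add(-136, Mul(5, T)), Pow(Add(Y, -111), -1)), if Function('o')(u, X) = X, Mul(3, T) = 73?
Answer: Rational(43, 906) ≈ 0.047461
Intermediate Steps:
T = Rational(73, 3) (T = Mul(Rational(1, 3), 73) = Rational(73, 3) ≈ 24.333)
Y = -191 (Y = Add(11, -202) = -191)
Mul(Add(-136, Mul(5, T)), Pow(Add(Y, -111), -1)) = Mul(Add(-136, Mul(5, Rational(73, 3))), Pow(Add(-191, -111), -1)) = Mul(Add(-136, Rational(365, 3)), Pow(-302, -1)) = Mul(Rational(-43, 3), Rational(-1, 302)) = Rational(43, 906)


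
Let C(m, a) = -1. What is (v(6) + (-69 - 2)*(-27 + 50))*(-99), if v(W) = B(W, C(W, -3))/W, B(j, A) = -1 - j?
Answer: 323565/2 ≈ 1.6178e+5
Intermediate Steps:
v(W) = (-1 - W)/W
(v(6) + (-69 - 2)*(-27 + 50))*(-99) = ((-1 - 1*6)/6 + (-69 - 2)*(-27 + 50))*(-99) = ((-1 - 6)/6 - 71*23)*(-99) = ((1/6)*(-7) - 1633)*(-99) = (-7/6 - 1633)*(-99) = -9805/6*(-99) = 323565/2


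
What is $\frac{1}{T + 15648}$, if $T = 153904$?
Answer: $\frac{1}{169552} \approx 5.8979 \cdot 10^{-6}$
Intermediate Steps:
$\frac{1}{T + 15648} = \frac{1}{153904 + 15648} = \frac{1}{169552}$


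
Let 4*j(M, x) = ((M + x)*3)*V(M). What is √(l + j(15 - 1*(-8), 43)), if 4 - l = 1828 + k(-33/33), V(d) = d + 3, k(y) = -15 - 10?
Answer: 16*I*√2 ≈ 22.627*I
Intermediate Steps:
k(y) = -25
V(d) = 3 + d
j(M, x) = (3 + M)*(3*M + 3*x)/4 (j(M, x) = (((M + x)*3)*(3 + M))/4 = ((3*M + 3*x)*(3 + M))/4 = ((3 + M)*(3*M + 3*x))/4 = (3 + M)*(3*M + 3*x)/4)
l = -1799 (l = 4 - (1828 - 25) = 4 - 1*1803 = 4 - 1803 = -1799)
√(l + j(15 - 1*(-8), 43)) = √(-1799 + 3*(3 + (15 - 1*(-8)))*((15 - 1*(-8)) + 43)/4) = √(-1799 + 3*(3 + (15 + 8))*((15 + 8) + 43)/4) = √(-1799 + 3*(3 + 23)*(23 + 43)/4) = √(-1799 + (¾)*26*66) = √(-1799 + 1287) = √(-512) = 16*I*√2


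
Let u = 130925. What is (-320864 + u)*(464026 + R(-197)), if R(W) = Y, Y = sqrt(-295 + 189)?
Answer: -88136634414 - 189939*I*sqrt(106) ≈ -8.8137e+10 - 1.9555e+6*I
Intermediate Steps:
Y = I*sqrt(106) (Y = sqrt(-106) = I*sqrt(106) ≈ 10.296*I)
R(W) = I*sqrt(106)
(-320864 + u)*(464026 + R(-197)) = (-320864 + 130925)*(464026 + I*sqrt(106)) = -189939*(464026 + I*sqrt(106)) = -88136634414 - 189939*I*sqrt(106)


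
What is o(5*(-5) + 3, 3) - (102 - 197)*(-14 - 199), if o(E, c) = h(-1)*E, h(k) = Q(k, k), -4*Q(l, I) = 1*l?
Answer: -40481/2 ≈ -20241.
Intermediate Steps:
Q(l, I) = -l/4
h(k) = -k/4
o(E, c) = E/4 (o(E, c) = (-¼*(-1))*E = E/4)
o(5*(-5) + 3, 3) - (102 - 197)*(-14 - 199) = (5*(-5) + 3)/4 - (102 - 197)*(-14 - 199) = (-25 + 3)/4 - (-95)*(-213) = (¼)*(-22) - 1*20235 = -11/2 - 20235 = -40481/2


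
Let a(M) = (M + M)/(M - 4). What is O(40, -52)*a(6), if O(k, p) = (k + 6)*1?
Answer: 276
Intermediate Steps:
a(M) = 2*M/(-4 + M) (a(M) = (2*M)/(-4 + M) = 2*M/(-4 + M))
O(k, p) = 6 + k (O(k, p) = (6 + k)*1 = 6 + k)
O(40, -52)*a(6) = (6 + 40)*(2*6/(-4 + 6)) = 46*(2*6/2) = 46*(2*6*(1/2)) = 46*6 = 276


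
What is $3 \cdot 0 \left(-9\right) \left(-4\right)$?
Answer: $0$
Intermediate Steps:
$3 \cdot 0 \left(-9\right) \left(-4\right) = 0 \left(-9\right) \left(-4\right) = 0 \left(-4\right) = 0$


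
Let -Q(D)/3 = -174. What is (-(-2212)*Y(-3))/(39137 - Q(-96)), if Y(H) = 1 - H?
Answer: 8848/38615 ≈ 0.22913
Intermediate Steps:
Q(D) = 522 (Q(D) = -3*(-174) = 522)
(-(-2212)*Y(-3))/(39137 - Q(-96)) = (-(-2212)*(1 - 1*(-3)))/(39137 - 1*522) = (-(-2212)*(1 + 3))/(39137 - 522) = -(-2212)*4/38615 = -316*(-28)*(1/38615) = 8848*(1/38615) = 8848/38615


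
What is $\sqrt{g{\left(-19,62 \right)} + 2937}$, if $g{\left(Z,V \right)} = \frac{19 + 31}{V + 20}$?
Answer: $\frac{7 \sqrt{100778}}{41} \approx 54.2$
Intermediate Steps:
$g{\left(Z,V \right)} = \frac{50}{20 + V}$
$\sqrt{g{\left(-19,62 \right)} + 2937} = \sqrt{\frac{50}{20 + 62} + 2937} = \sqrt{\frac{50}{82} + 2937} = \sqrt{50 \cdot \frac{1}{82} + 2937} = \sqrt{\frac{25}{41} + 2937} = \sqrt{\frac{120442}{41}} = \frac{7 \sqrt{100778}}{41}$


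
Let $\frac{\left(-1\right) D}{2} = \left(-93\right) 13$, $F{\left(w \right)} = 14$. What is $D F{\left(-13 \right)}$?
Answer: $33852$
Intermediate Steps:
$D = 2418$ ($D = - 2 \left(\left(-93\right) 13\right) = \left(-2\right) \left(-1209\right) = 2418$)
$D F{\left(-13 \right)} = 2418 \cdot 14 = 33852$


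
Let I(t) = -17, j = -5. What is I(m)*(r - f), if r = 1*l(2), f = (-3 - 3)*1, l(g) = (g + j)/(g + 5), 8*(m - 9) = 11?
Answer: -663/7 ≈ -94.714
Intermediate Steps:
m = 83/8 (m = 9 + (⅛)*11 = 9 + 11/8 = 83/8 ≈ 10.375)
l(g) = (-5 + g)/(5 + g) (l(g) = (g - 5)/(g + 5) = (-5 + g)/(5 + g))
f = -6 (f = -6*1 = -6)
r = -3/7 (r = 1*((-5 + 2)/(5 + 2)) = 1*(-3/7) = -3/7 ≈ -0.42857)
I(m)*(r - f) = -17*(-3/7 - 1*(-6)) = -17*(-3/7 + 6) = -17*39/7 = -663/7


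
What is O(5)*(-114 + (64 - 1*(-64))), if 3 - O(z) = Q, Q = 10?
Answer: -98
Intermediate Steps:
O(z) = -7 (O(z) = 3 - 1*10 = 3 - 10 = -7)
O(5)*(-114 + (64 - 1*(-64))) = -7*(-114 + (64 - 1*(-64))) = -7*(-114 + (64 + 64)) = -7*(-114 + 128) = -7*14 = -98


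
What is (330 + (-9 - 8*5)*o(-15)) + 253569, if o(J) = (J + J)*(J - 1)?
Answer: 230379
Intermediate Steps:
o(J) = 2*J*(-1 + J) (o(J) = (2*J)*(-1 + J) = 2*J*(-1 + J))
(330 + (-9 - 8*5)*o(-15)) + 253569 = (330 + (-9 - 8*5)*(2*(-15)*(-1 - 15))) + 253569 = (330 + (-9 - 40)*(2*(-15)*(-16))) + 253569 = (330 - 49*480) + 253569 = (330 - 23520) + 253569 = -23190 + 253569 = 230379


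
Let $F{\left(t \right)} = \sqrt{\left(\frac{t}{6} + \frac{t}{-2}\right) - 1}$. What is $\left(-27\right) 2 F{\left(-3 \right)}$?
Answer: $0$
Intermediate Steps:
$F{\left(t \right)} = \sqrt{-1 - \frac{t}{3}}$ ($F{\left(t \right)} = \sqrt{\left(t \frac{1}{6} + t \left(- \frac{1}{2}\right)\right) - 1} = \sqrt{\left(\frac{t}{6} - \frac{t}{2}\right) - 1} = \sqrt{- \frac{t}{3} - 1} = \sqrt{-1 - \frac{t}{3}}$)
$\left(-27\right) 2 F{\left(-3 \right)} = \left(-27\right) 2 \frac{\sqrt{-9 - -9}}{3} = - 54 \frac{\sqrt{-9 + 9}}{3} = - 54 \frac{\sqrt{0}}{3} = - 54 \cdot \frac{1}{3} \cdot 0 = \left(-54\right) 0 = 0$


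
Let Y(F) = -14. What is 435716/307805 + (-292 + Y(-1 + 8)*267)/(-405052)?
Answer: 88864045691/62338515430 ≈ 1.4255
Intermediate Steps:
435716/307805 + (-292 + Y(-1 + 8)*267)/(-405052) = 435716/307805 + (-292 - 14*267)/(-405052) = 435716*(1/307805) + (-292 - 3738)*(-1/405052) = 435716/307805 - 4030*(-1/405052) = 435716/307805 + 2015/202526 = 88864045691/62338515430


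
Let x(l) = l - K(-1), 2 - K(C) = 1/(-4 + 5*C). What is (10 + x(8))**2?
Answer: 20449/81 ≈ 252.46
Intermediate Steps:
K(C) = 2 - 1/(-4 + 5*C)
x(l) = -19/9 + l (x(l) = l - (-9 + 10*(-1))/(-4 + 5*(-1)) = l - (-9 - 10)/(-4 - 5) = l - (-19)/(-9) = l - (-1)*(-19)/9 = l - 1*19/9 = l - 19/9 = -19/9 + l)
(10 + x(8))**2 = (10 + (-19/9 + 8))**2 = (10 + 53/9)**2 = (143/9)**2 = 20449/81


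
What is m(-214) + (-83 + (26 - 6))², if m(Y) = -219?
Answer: 3750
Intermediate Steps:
m(-214) + (-83 + (26 - 6))² = -219 + (-83 + (26 - 6))² = -219 + (-83 + 20)² = -219 + (-63)² = -219 + 3969 = 3750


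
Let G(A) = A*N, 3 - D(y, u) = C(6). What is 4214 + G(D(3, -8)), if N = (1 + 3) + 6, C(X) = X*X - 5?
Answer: 3934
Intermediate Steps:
C(X) = -5 + X² (C(X) = X² - 5 = -5 + X²)
D(y, u) = -28 (D(y, u) = 3 - (-5 + 6²) = 3 - (-5 + 36) = 3 - 1*31 = 3 - 31 = -28)
N = 10 (N = 4 + 6 = 10)
G(A) = 10*A (G(A) = A*10 = 10*A)
4214 + G(D(3, -8)) = 4214 + 10*(-28) = 4214 - 280 = 3934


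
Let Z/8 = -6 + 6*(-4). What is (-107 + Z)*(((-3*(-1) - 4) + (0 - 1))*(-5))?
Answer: -3470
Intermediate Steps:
Z = -240 (Z = 8*(-6 + 6*(-4)) = 8*(-6 - 24) = 8*(-30) = -240)
(-107 + Z)*(((-3*(-1) - 4) + (0 - 1))*(-5)) = (-107 - 240)*(((-3*(-1) - 4) + (0 - 1))*(-5)) = -347*((3 - 4) - 1)*(-5) = -347*(-1 - 1)*(-5) = -(-694)*(-5) = -347*10 = -3470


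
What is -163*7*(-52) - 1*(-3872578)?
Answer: 3931910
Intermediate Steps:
-163*7*(-52) - 1*(-3872578) = -1141*(-52) + 3872578 = 59332 + 3872578 = 3931910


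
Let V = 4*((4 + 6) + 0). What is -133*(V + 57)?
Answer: -12901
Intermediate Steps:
V = 40 (V = 4*(10 + 0) = 4*10 = 40)
-133*(V + 57) = -133*(40 + 57) = -133*97 = -12901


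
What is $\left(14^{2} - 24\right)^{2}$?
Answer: $29584$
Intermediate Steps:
$\left(14^{2} - 24\right)^{2} = \left(196 - 24\right)^{2} = 172^{2} = 29584$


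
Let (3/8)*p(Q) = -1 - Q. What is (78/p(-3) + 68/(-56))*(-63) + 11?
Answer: -6671/8 ≈ -833.88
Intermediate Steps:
p(Q) = -8/3 - 8*Q/3 (p(Q) = 8*(-1 - Q)/3 = -8/3 - 8*Q/3)
(78/p(-3) + 68/(-56))*(-63) + 11 = (78/(-8/3 - 8/3*(-3)) + 68/(-56))*(-63) + 11 = (78/(-8/3 + 8) + 68*(-1/56))*(-63) + 11 = (78/(16/3) - 17/14)*(-63) + 11 = (78*(3/16) - 17/14)*(-63) + 11 = (117/8 - 17/14)*(-63) + 11 = (751/56)*(-63) + 11 = -6759/8 + 11 = -6671/8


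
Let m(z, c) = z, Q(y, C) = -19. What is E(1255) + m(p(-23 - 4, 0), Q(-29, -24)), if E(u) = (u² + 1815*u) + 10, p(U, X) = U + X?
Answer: 3852833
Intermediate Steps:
E(u) = 10 + u² + 1815*u
E(1255) + m(p(-23 - 4, 0), Q(-29, -24)) = (10 + 1255² + 1815*1255) + ((-23 - 4) + 0) = (10 + 1575025 + 2277825) + (-27 + 0) = 3852860 - 27 = 3852833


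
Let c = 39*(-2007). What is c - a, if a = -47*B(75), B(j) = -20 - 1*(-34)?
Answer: -77615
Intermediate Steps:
B(j) = 14 (B(j) = -20 + 34 = 14)
a = -658 (a = -47*14 = -658)
c = -78273
c - a = -78273 - 1*(-658) = -78273 + 658 = -77615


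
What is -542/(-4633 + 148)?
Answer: 542/4485 ≈ 0.12085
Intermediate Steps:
-542/(-4633 + 148) = -542/(-4485) = -542*(-1/4485) = 542/4485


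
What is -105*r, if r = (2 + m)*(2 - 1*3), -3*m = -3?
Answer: 315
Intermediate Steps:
m = 1 (m = -⅓*(-3) = 1)
r = -3 (r = (2 + 1)*(2 - 1*3) = 3*(2 - 3) = 3*(-1) = -3)
-105*r = -105*(-3) = 315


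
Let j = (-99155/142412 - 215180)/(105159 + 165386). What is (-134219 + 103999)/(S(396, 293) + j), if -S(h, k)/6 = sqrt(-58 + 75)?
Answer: -3931731192242072335760/100006410682767275373 + 29660008558023499928960*sqrt(17)/100006410682767275373 ≈ 1183.5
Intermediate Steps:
S(h, k) = -6*sqrt(17) (S(h, k) = -6*sqrt(-58 + 75) = -6*sqrt(17))
j = -557169333/700524628 (j = (-99155*1/142412 - 215180)/270545 = (-99155/142412 - 215180)*(1/270545) = -30644313315/142412*1/270545 = -557169333/700524628 ≈ -0.79536)
(-134219 + 103999)/(S(396, 293) + j) = (-134219 + 103999)/(-6*sqrt(17) - 557169333/700524628) = -30220/(-557169333/700524628 - 6*sqrt(17))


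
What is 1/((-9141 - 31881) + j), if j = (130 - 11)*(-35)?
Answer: -1/45187 ≈ -2.2130e-5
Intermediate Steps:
j = -4165 (j = 119*(-35) = -4165)
1/((-9141 - 31881) + j) = 1/((-9141 - 31881) - 4165) = 1/(-41022 - 4165) = 1/(-45187) = -1/45187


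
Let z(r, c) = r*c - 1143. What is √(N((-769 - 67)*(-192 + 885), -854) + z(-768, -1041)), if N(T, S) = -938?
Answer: √797407 ≈ 892.98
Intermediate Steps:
z(r, c) = -1143 + c*r (z(r, c) = c*r - 1143 = -1143 + c*r)
√(N((-769 - 67)*(-192 + 885), -854) + z(-768, -1041)) = √(-938 + (-1143 - 1041*(-768))) = √(-938 + (-1143 + 799488)) = √(-938 + 798345) = √797407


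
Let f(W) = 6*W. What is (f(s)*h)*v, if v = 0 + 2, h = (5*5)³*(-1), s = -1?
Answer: 187500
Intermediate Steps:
h = -15625 (h = 25³*(-1) = 15625*(-1) = -15625)
v = 2
(f(s)*h)*v = ((6*(-1))*(-15625))*2 = -6*(-15625)*2 = 93750*2 = 187500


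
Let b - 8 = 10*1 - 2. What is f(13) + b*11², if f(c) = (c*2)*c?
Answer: 2274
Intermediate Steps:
f(c) = 2*c² (f(c) = (2*c)*c = 2*c²)
b = 16 (b = 8 + (10*1 - 2) = 8 + (10 - 2) = 8 + 8 = 16)
f(13) + b*11² = 2*13² + 16*11² = 2*169 + 16*121 = 338 + 1936 = 2274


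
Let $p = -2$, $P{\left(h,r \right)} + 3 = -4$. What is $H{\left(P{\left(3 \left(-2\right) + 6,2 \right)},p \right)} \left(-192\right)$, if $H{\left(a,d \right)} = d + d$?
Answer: $768$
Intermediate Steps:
$P{\left(h,r \right)} = -7$ ($P{\left(h,r \right)} = -3 - 4 = -7$)
$H{\left(a,d \right)} = 2 d$
$H{\left(P{\left(3 \left(-2\right) + 6,2 \right)},p \right)} \left(-192\right) = 2 \left(-2\right) \left(-192\right) = \left(-4\right) \left(-192\right) = 768$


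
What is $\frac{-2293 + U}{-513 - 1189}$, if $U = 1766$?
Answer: $\frac{527}{1702} \approx 0.30964$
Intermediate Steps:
$\frac{-2293 + U}{-513 - 1189} = \frac{-2293 + 1766}{-513 - 1189} = - \frac{527}{-1702} = \left(-527\right) \left(- \frac{1}{1702}\right) = \frac{527}{1702}$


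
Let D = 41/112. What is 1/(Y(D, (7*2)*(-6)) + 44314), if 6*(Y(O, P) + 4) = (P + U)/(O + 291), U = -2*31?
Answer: 97899/4337896514 ≈ 2.2568e-5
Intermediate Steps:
D = 41/112 (D = 41*(1/112) = 41/112 ≈ 0.36607)
U = -62
Y(O, P) = -4 + (-62 + P)/(6*(291 + O)) (Y(O, P) = -4 + ((P - 62)/(O + 291))/6 = -4 + ((-62 + P)/(291 + O))/6 = -4 + (-62 + P)/(6*(291 + O)))
1/(Y(D, (7*2)*(-6)) + 44314) = 1/((-7046 + (7*2)*(-6) - 24*41/112)/(6*(291 + 41/112)) + 44314) = 1/((-7046 + 14*(-6) - 123/14)/(6*(32633/112)) + 44314) = 1/((1/6)*(112/32633)*(-7046 - 84 - 123/14) + 44314) = 1/((1/6)*(112/32633)*(-99943/14) + 44314) = 1/(-399772/97899 + 44314) = 1/(4337896514/97899) = 97899/4337896514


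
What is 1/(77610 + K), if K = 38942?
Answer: 1/116552 ≈ 8.5799e-6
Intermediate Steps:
1/(77610 + K) = 1/(77610 + 38942) = 1/116552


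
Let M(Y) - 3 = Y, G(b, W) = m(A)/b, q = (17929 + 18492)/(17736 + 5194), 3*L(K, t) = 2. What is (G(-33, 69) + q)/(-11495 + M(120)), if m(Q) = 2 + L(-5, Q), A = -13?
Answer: -3422239/25815236040 ≈ -0.00013257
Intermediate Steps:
L(K, t) = 2/3 (L(K, t) = (1/3)*2 = 2/3)
m(Q) = 8/3 (m(Q) = 2 + 2/3 = 8/3)
q = 36421/22930 ≈ 1.5884
G(b, W) = 8/(3*b)
M(Y) = 3 + Y
(G(-33, 69) + q)/(-11495 + M(120)) = ((8/3)/(-33) + 36421/22930)/(-11495 + (3 + 120)) = ((8/3)*(-1/33) + 36421/22930)/(-11495 + 123) = (-8/99 + 36421/22930)/(-11372) = (3422239/2270070)*(-1/11372) = -3422239/25815236040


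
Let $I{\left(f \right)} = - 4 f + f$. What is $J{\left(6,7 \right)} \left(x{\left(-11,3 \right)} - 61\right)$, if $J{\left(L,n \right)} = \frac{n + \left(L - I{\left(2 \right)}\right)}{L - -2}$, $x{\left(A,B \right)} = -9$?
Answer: $- \frac{665}{4} \approx -166.25$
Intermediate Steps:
$I{\left(f \right)} = - 3 f$
$J{\left(L,n \right)} = \frac{6 + L + n}{2 + L}$ ($J{\left(L,n \right)} = \frac{n + \left(L - \left(-3\right) 2\right)}{L - -2} = \frac{n + \left(L - -6\right)}{L + 2} = \frac{n + \left(L + 6\right)}{2 + L} = \frac{n + \left(6 + L\right)}{2 + L} = \frac{6 + L + n}{2 + L}$)
$J{\left(6,7 \right)} \left(x{\left(-11,3 \right)} - 61\right) = \frac{6 + 6 + 7}{2 + 6} \left(-9 - 61\right) = \frac{1}{8} \cdot 19 \left(-70\right) = \frac{19}{8} \left(-70\right) = - \frac{665}{4}$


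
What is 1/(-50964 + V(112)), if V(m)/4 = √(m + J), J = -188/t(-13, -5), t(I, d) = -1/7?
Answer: -4247/216442204 - √357/324663306 ≈ -1.9680e-5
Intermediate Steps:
t(I, d) = -⅐ (t(I, d) = -1*⅐ = -⅐)
J = 1316 (J = -188/(-⅐) = -188*(-7) = 1316)
V(m) = 4*√(1316 + m) (V(m) = 4*√(m + 1316) = 4*√(1316 + m))
1/(-50964 + V(112)) = 1/(-50964 + 4*√(1316 + 112)) = 1/(-50964 + 4*√1428) = 1/(-50964 + 4*(2*√357)) = 1/(-50964 + 8*√357)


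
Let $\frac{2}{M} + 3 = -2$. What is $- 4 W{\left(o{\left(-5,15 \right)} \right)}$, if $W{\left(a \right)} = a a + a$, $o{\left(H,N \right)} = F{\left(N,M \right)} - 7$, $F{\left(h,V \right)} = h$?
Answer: $-288$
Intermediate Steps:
$M = - \frac{2}{5}$ ($M = \frac{2}{-3 - 2} = \frac{2}{-5} = 2 \left(- \frac{1}{5}\right) = - \frac{2}{5} \approx -0.4$)
$o{\left(H,N \right)} = -7 + N$ ($o{\left(H,N \right)} = N - 7 = -7 + N$)
$W{\left(a \right)} = a + a^{2}$ ($W{\left(a \right)} = a^{2} + a = a + a^{2}$)
$- 4 W{\left(o{\left(-5,15 \right)} \right)} = - 4 \left(-7 + 15\right) \left(1 + \left(-7 + 15\right)\right) = - 4 \cdot 8 \left(1 + 8\right) = - 4 \cdot 8 \cdot 9 = \left(-4\right) 72 = -288$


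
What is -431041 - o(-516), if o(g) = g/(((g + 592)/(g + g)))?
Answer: -8322907/19 ≈ -4.3805e+5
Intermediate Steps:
o(g) = 2*g²/(592 + g) (o(g) = g/(((592 + g)/((2*g)))) = g/(((592 + g)*(1/(2*g)))) = g/(((592 + g)/(2*g))) = g*(2*g/(592 + g)) = 2*g²/(592 + g))
-431041 - o(-516) = -431041 - 2*(-516)²/(592 - 516) = -431041 - 2*266256/76 = -431041 - 1*133128/19 = -431041 - 133128/19 = -8322907/19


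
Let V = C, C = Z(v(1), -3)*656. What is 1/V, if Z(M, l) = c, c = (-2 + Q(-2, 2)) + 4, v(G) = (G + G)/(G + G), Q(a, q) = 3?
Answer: 1/3280 ≈ 0.00030488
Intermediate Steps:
v(G) = 1 (v(G) = (2*G)/((2*G)) = (2*G)*(1/(2*G)) = 1)
c = 5 (c = (-2 + 3) + 4 = 1 + 4 = 5)
Z(M, l) = 5
C = 3280 (C = 5*656 = 3280)
V = 3280
1/V = 1/3280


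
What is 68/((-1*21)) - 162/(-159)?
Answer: -2470/1113 ≈ -2.2192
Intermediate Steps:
68/((-1*21)) - 162/(-159) = 68/(-21) - 162*(-1/159) = 68*(-1/21) + 54/53 = -68/21 + 54/53 = -2470/1113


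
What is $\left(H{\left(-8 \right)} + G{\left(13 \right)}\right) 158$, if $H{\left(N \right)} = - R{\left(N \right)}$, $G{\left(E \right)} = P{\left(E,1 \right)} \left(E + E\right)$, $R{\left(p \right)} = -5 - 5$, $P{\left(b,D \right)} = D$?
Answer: $5688$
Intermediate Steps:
$R{\left(p \right)} = -10$
$G{\left(E \right)} = 2 E$ ($G{\left(E \right)} = 1 \left(E + E\right) = 1 \cdot 2 E = 2 E$)
$H{\left(N \right)} = 10$ ($H{\left(N \right)} = \left(-1\right) \left(-10\right) = 10$)
$\left(H{\left(-8 \right)} + G{\left(13 \right)}\right) 158 = \left(10 + 2 \cdot 13\right) 158 = \left(10 + 26\right) 158 = 36 \cdot 158 = 5688$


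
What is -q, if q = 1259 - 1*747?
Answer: -512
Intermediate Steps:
q = 512 (q = 1259 - 747 = 512)
-q = -1*512 = -512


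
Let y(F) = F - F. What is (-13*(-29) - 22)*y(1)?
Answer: 0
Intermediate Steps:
y(F) = 0
(-13*(-29) - 22)*y(1) = (-13*(-29) - 22)*0 = (377 - 22)*0 = 355*0 = 0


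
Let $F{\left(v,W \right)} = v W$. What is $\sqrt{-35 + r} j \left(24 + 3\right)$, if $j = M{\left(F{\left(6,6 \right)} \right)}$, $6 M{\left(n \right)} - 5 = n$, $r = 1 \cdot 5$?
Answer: $\frac{369 i \sqrt{30}}{2} \approx 1010.5 i$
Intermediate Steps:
$F{\left(v,W \right)} = W v$
$r = 5$
$M{\left(n \right)} = \frac{5}{6} + \frac{n}{6}$
$j = \frac{41}{6}$ ($j = \frac{5}{6} + \frac{6 \cdot 6}{6} = \frac{5}{6} + \frac{1}{6} \cdot 36 = \frac{5}{6} + 6 = \frac{41}{6} \approx 6.8333$)
$\sqrt{-35 + r} j \left(24 + 3\right) = \sqrt{-35 + 5} \cdot \frac{41}{6} \left(24 + 3\right) = \sqrt{-30} \cdot \frac{41}{6} \cdot 27 = i \sqrt{30} \cdot \frac{41}{6} \cdot 27 = \frac{41 i \sqrt{30}}{6} \cdot 27 = \frac{369 i \sqrt{30}}{2}$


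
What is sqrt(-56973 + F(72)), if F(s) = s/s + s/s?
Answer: I*sqrt(56971) ≈ 238.69*I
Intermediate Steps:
F(s) = 2 (F(s) = 1 + 1 = 2)
sqrt(-56973 + F(72)) = sqrt(-56973 + 2) = sqrt(-56971) = I*sqrt(56971)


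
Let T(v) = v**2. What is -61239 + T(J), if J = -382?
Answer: 84685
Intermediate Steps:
-61239 + T(J) = -61239 + (-382)**2 = -61239 + 145924 = 84685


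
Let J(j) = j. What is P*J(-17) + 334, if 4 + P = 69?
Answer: -771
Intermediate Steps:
P = 65 (P = -4 + 69 = 65)
P*J(-17) + 334 = 65*(-17) + 334 = -1105 + 334 = -771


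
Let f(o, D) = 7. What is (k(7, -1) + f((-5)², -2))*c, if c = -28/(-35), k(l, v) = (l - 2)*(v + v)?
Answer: -12/5 ≈ -2.4000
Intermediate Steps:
k(l, v) = 2*v*(-2 + l) (k(l, v) = (-2 + l)*(2*v) = 2*v*(-2 + l))
c = ⅘ (c = -28*(-1/35) = ⅘ ≈ 0.80000)
(k(7, -1) + f((-5)², -2))*c = (2*(-1)*(-2 + 7) + 7)*(⅘) = (2*(-1)*5 + 7)*(⅘) = (-10 + 7)*(⅘) = -3*⅘ = -12/5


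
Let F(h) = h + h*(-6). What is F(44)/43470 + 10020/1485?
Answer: 322402/47817 ≈ 6.7424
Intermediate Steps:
F(h) = -5*h (F(h) = h - 6*h = -5*h)
F(44)/43470 + 10020/1485 = -5*44/43470 + 10020/1485 = -220*1/43470 + 10020*(1/1485) = -22/4347 + 668/99 = 322402/47817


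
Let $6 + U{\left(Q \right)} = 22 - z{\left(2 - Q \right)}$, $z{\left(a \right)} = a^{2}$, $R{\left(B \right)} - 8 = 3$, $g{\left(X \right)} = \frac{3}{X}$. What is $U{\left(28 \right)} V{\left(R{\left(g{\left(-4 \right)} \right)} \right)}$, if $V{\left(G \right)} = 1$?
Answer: $-660$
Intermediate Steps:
$R{\left(B \right)} = 11$ ($R{\left(B \right)} = 8 + 3 = 11$)
$U{\left(Q \right)} = 16 - \left(2 - Q\right)^{2}$ ($U{\left(Q \right)} = -6 - \left(-22 + \left(2 - Q\right)^{2}\right) = 16 - \left(2 - Q\right)^{2}$)
$U{\left(28 \right)} V{\left(R{\left(g{\left(-4 \right)} \right)} \right)} = \left(16 - \left(-2 + 28\right)^{2}\right) 1 = \left(16 - 26^{2}\right) 1 = \left(16 - 676\right) 1 = \left(-660\right) 1 = -660$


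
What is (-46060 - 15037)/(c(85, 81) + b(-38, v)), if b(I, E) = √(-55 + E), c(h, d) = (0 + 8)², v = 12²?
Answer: -3910208/4007 + 61097*√89/4007 ≈ -832.00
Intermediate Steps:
v = 144
c(h, d) = 64 (c(h, d) = 8² = 64)
(-46060 - 15037)/(c(85, 81) + b(-38, v)) = (-46060 - 15037)/(64 + √(-55 + 144)) = -61097/(64 + √89)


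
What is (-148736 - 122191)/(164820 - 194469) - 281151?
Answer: -2778525024/9883 ≈ -2.8114e+5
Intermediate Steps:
(-148736 - 122191)/(164820 - 194469) - 281151 = -270927/(-29649) - 281151 = -270927*(-1/29649) - 281151 = 90309/9883 - 281151 = -2778525024/9883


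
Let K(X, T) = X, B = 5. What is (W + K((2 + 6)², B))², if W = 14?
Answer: 6084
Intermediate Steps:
(W + K((2 + 6)², B))² = (14 + (2 + 6)²)² = (14 + 8²)² = (14 + 64)² = 78² = 6084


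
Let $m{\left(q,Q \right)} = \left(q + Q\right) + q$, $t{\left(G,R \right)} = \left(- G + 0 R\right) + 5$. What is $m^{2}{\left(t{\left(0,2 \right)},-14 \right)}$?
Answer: $16$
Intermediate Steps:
$t{\left(G,R \right)} = 5 - G$ ($t{\left(G,R \right)} = \left(- G + 0\right) + 5 = - G + 5 = 5 - G$)
$m{\left(q,Q \right)} = Q + 2 q$ ($m{\left(q,Q \right)} = \left(Q + q\right) + q = Q + 2 q$)
$m^{2}{\left(t{\left(0,2 \right)},-14 \right)} = \left(-14 + 2 \left(5 - 0\right)\right)^{2} = \left(-14 + 2 \left(5 + 0\right)\right)^{2} = \left(-14 + 2 \cdot 5\right)^{2} = \left(-14 + 10\right)^{2} = \left(-4\right)^{2} = 16$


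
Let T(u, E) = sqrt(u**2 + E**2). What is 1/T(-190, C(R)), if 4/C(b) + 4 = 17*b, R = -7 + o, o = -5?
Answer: 52*sqrt(97614401)/97614401 ≈ 0.0052632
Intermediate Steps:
R = -12 (R = -7 - 5 = -12)
C(b) = 4/(-4 + 17*b)
T(u, E) = sqrt(E**2 + u**2)
1/T(-190, C(R)) = 1/(sqrt((4/(-4 + 17*(-12)))**2 + (-190)**2)) = 1/(sqrt((4/(-4 - 204))**2 + 36100)) = 1/(sqrt((4/(-208))**2 + 36100)) = 1/(sqrt((4*(-1/208))**2 + 36100)) = 1/(sqrt((-1/52)**2 + 36100)) = 1/(sqrt(1/2704 + 36100)) = 1/(sqrt(97614401/2704)) = 1/(sqrt(97614401)/52) = 52*sqrt(97614401)/97614401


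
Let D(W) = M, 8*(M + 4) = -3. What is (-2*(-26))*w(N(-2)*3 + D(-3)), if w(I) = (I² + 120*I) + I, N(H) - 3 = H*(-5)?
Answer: 4483245/16 ≈ 2.8020e+5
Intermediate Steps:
M = -35/8 (M = -4 + (⅛)*(-3) = -4 - 3/8 = -35/8 ≈ -4.3750)
D(W) = -35/8
N(H) = 3 - 5*H (N(H) = 3 + H*(-5) = 3 - 5*H)
w(I) = I² + 121*I
(-2*(-26))*w(N(-2)*3 + D(-3)) = (-2*(-26))*(((3 - 5*(-2))*3 - 35/8)*(121 + ((3 - 5*(-2))*3 - 35/8))) = 52*(((3 + 10)*3 - 35/8)*(121 + ((3 + 10)*3 - 35/8))) = 52*((13*3 - 35/8)*(121 + (13*3 - 35/8))) = 52*((39 - 35/8)*(121 + (39 - 35/8))) = 52*(277*(121 + 277/8)/8) = 52*((277/8)*(1245/8)) = 52*(344865/64) = 4483245/16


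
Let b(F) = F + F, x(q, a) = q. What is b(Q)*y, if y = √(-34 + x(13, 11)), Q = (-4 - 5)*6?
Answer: -108*I*√21 ≈ -494.92*I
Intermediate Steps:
Q = -54 (Q = -9*6 = -54)
b(F) = 2*F
y = I*√21 (y = √(-34 + 13) = √(-21) = I*√21 ≈ 4.5826*I)
b(Q)*y = (2*(-54))*(I*√21) = -108*I*√21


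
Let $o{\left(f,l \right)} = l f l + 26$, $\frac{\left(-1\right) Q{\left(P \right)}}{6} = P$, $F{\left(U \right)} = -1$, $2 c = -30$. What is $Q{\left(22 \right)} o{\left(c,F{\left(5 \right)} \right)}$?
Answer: $-1452$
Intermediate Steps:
$c = -15$ ($c = \frac{1}{2} \left(-30\right) = -15$)
$Q{\left(P \right)} = - 6 P$
$o{\left(f,l \right)} = 26 + f l^{2}$ ($o{\left(f,l \right)} = f l l + 26 = f l^{2} + 26 = 26 + f l^{2}$)
$Q{\left(22 \right)} o{\left(c,F{\left(5 \right)} \right)} = \left(-6\right) 22 \left(26 - 15 \left(-1\right)^{2}\right) = - 132 \left(26 - 15\right) = \left(-132\right) 11 = -1452$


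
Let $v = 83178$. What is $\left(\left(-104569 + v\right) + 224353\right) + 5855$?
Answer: $208817$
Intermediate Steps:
$\left(\left(-104569 + v\right) + 224353\right) + 5855 = \left(\left(-104569 + 83178\right) + 224353\right) + 5855 = \left(-21391 + 224353\right) + 5855 = 202962 + 5855 = 208817$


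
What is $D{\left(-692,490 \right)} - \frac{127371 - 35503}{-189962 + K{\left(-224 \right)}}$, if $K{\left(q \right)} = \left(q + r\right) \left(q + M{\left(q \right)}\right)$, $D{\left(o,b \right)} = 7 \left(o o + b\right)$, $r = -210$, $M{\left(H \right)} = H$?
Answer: $\frac{7499447396}{2235} \approx 3.3555 \cdot 10^{6}$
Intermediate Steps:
$D{\left(o,b \right)} = 7 b + 7 o^{2}$ ($D{\left(o,b \right)} = 7 \left(o^{2} + b\right) = 7 \left(b + o^{2}\right) = 7 b + 7 o^{2}$)
$K{\left(q \right)} = 2 q \left(-210 + q\right)$ ($K{\left(q \right)} = \left(q - 210\right) \left(q + q\right) = \left(-210 + q\right) 2 q = 2 q \left(-210 + q\right)$)
$D{\left(-692,490 \right)} - \frac{127371 - 35503}{-189962 + K{\left(-224 \right)}} = \left(7 \cdot 490 + 7 \left(-692\right)^{2}\right) - \frac{127371 - 35503}{-189962 + 2 \left(-224\right) \left(-210 - 224\right)} = \left(3430 + 7 \cdot 478864\right) - \frac{91868}{-189962 + 2 \left(-224\right) \left(-434\right)} = \left(3430 + 3352048\right) - \frac{91868}{-189962 + 194432} = 3355478 - \frac{91868}{4470} = 3355478 - 91868 \cdot \frac{1}{4470} = 3355478 - \frac{45934}{2235} = \frac{7499447396}{2235}$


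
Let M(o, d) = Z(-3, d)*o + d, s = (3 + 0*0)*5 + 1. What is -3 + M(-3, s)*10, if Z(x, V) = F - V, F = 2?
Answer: 577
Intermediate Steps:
Z(x, V) = 2 - V
s = 16 (s = (3 + 0)*5 + 1 = 3*5 + 1 = 15 + 1 = 16)
M(o, d) = d + o*(2 - d) (M(o, d) = (2 - d)*o + d = o*(2 - d) + d = d + o*(2 - d))
-3 + M(-3, s)*10 = -3 + (16 - 1*(-3)*(-2 + 16))*10 = -3 + (16 - 1*(-3)*14)*10 = -3 + (16 + 42)*10 = -3 + 58*10 = -3 + 580 = 577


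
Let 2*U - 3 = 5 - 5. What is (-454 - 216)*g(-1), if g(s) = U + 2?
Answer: -2345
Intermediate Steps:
U = 3/2 (U = 3/2 + (5 - 5)/2 = 3/2 + (½)*0 = 3/2 + 0 = 3/2 ≈ 1.5000)
g(s) = 7/2 (g(s) = 3/2 + 2 = 7/2)
(-454 - 216)*g(-1) = (-454 - 216)*(7/2) = -670*7/2 = -2345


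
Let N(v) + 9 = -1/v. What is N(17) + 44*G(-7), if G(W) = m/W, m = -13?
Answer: 8646/119 ≈ 72.656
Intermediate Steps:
G(W) = -13/W
N(v) = -9 - 1/v
N(17) + 44*G(-7) = (-9 - 1/17) + 44*(-13/(-7)) = (-9 - 1*1/17) + 44*(-13*(-⅐)) = (-9 - 1/17) + 44*(13/7) = -154/17 + 572/7 = 8646/119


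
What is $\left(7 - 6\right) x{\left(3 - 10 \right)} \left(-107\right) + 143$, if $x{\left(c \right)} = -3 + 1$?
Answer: $357$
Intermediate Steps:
$x{\left(c \right)} = -2$
$\left(7 - 6\right) x{\left(3 - 10 \right)} \left(-107\right) + 143 = \left(7 - 6\right) \left(-2\right) \left(-107\right) + 143 = 1 \left(-2\right) \left(-107\right) + 143 = \left(-2\right) \left(-107\right) + 143 = 214 + 143 = 357$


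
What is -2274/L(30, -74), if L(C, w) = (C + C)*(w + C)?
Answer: 379/440 ≈ 0.86136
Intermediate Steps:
L(C, w) = 2*C*(C + w) (L(C, w) = (2*C)*(C + w) = 2*C*(C + w))
-2274/L(30, -74) = -2274*1/(60*(30 - 74)) = -2274/(2*30*(-44)) = -2274/(-2640) = -2274*(-1/2640) = 379/440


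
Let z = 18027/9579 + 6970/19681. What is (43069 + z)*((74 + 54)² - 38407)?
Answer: -59608733455264968/62841433 ≈ -9.4856e+8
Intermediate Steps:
z = 140518339/62841433 (z = 18027*(1/9579) + 6970*(1/19681) = 6009/3193 + 6970/19681 = 140518339/62841433 ≈ 2.2361)
(43069 + z)*((74 + 54)² - 38407) = (43069 + 140518339/62841433)*((74 + 54)² - 38407) = 2706658196216*(128² - 38407)/62841433 = 2706658196216*(16384 - 38407)/62841433 = (2706658196216/62841433)*(-22023) = -59608733455264968/62841433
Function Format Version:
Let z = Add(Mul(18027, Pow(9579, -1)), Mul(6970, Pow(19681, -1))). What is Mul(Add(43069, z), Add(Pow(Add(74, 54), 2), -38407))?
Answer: Rational(-59608733455264968, 62841433) ≈ -9.4856e+8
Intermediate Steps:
z = Rational(140518339, 62841433) (z = Add(Mul(18027, Rational(1, 9579)), Mul(6970, Rational(1, 19681))) = Add(Rational(6009, 3193), Rational(6970, 19681)) = Rational(140518339, 62841433) ≈ 2.2361)
Mul(Add(43069, z), Add(Pow(Add(74, 54), 2), -38407)) = Mul(Add(43069, Rational(140518339, 62841433)), Add(Pow(Add(74, 54), 2), -38407)) = Mul(Rational(2706658196216, 62841433), Add(Pow(128, 2), -38407)) = Mul(Rational(2706658196216, 62841433), Add(16384, -38407)) = Mul(Rational(2706658196216, 62841433), -22023) = Rational(-59608733455264968, 62841433)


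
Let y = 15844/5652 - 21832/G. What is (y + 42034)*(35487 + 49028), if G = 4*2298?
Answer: 1922559879501850/541179 ≈ 3.5525e+9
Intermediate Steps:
G = 9192
y = 231704/541179 (y = 15844/5652 - 21832/9192 = 15844*(1/5652) - 21832*1/9192 = 3961/1413 - 2729/1149 = 231704/541179 ≈ 0.42815)
(y + 42034)*(35487 + 49028) = (231704/541179 + 42034)*(35487 + 49028) = (22748149790/541179)*84515 = 1922559879501850/541179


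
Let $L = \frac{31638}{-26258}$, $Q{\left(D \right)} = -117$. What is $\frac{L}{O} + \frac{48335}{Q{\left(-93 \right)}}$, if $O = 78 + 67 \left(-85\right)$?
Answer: $- \frac{3564491386832}{8628234381} \approx -413.12$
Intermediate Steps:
$L = - \frac{15819}{13129}$ ($L = 31638 \left(- \frac{1}{26258}\right) = - \frac{15819}{13129} \approx -1.2049$)
$O = -5617$ ($O = 78 - 5695 = -5617$)
$\frac{L}{O} + \frac{48335}{Q{\left(-93 \right)}} = - \frac{15819}{13129 \left(-5617\right)} + \frac{48335}{-117} = \left(- \frac{15819}{13129}\right) \left(- \frac{1}{5617}\right) + 48335 \left(- \frac{1}{117}\right) = \frac{15819}{73745593} - \frac{48335}{117} = - \frac{3564491386832}{8628234381}$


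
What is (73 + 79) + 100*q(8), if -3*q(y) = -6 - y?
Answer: 1856/3 ≈ 618.67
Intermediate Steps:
q(y) = 2 + y/3 (q(y) = -(-6 - y)/3 = 2 + y/3)
(73 + 79) + 100*q(8) = (73 + 79) + 100*(2 + (1/3)*8) = 152 + 100*(2 + 8/3) = 152 + 100*(14/3) = 152 + 1400/3 = 1856/3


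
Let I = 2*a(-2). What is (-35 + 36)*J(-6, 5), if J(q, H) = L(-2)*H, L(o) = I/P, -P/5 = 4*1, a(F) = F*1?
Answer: 1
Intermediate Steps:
a(F) = F
I = -4 (I = 2*(-2) = -4)
P = -20 ≈ -20.000
L(o) = 1/5 (L(o) = -4/(-20) = -4*(-1/20) = 1/5)
J(q, H) = H/5
(-35 + 36)*J(-6, 5) = (-35 + 36)*((1/5)*5) = 1*1 = 1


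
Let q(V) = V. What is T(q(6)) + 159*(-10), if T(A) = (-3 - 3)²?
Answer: -1554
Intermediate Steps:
T(A) = 36 (T(A) = (-6)² = 36)
T(q(6)) + 159*(-10) = 36 + 159*(-10) = 36 - 1590 = -1554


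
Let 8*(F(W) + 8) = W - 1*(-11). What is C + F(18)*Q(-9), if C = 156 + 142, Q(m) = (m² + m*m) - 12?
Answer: -1433/4 ≈ -358.25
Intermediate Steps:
F(W) = -53/8 + W/8 (F(W) = -8 + (W - 1*(-11))/8 = -8 + (W + 11)/8 = -8 + (11 + W)/8 = -8 + (11/8 + W/8) = -53/8 + W/8)
Q(m) = -12 + 2*m² (Q(m) = (m² + m²) - 12 = 2*m² - 12 = -12 + 2*m²)
C = 298
C + F(18)*Q(-9) = 298 + (-53/8 + (⅛)*18)*(-12 + 2*(-9)²) = 298 + (-53/8 + 9/4)*(-12 + 2*81) = 298 - 35*(-12 + 162)/8 = 298 - 35/8*150 = 298 - 2625/4 = -1433/4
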